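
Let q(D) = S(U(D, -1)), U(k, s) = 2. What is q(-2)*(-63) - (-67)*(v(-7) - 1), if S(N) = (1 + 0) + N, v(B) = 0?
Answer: -256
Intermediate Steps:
S(N) = 1 + N
q(D) = 3 (q(D) = 1 + 2 = 3)
q(-2)*(-63) - (-67)*(v(-7) - 1) = 3*(-63) - (-67)*(0 - 1) = -189 - (-67)*(-1) = -189 - 1*67 = -189 - 67 = -256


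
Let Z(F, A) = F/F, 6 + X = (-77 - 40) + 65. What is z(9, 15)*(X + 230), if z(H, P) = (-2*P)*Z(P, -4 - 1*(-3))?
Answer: -5160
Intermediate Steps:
X = -58 (X = -6 + ((-77 - 40) + 65) = -6 + (-117 + 65) = -6 - 52 = -58)
Z(F, A) = 1
z(H, P) = -2*P (z(H, P) = -2*P*1 = -2*P)
z(9, 15)*(X + 230) = (-2*15)*(-58 + 230) = -30*172 = -5160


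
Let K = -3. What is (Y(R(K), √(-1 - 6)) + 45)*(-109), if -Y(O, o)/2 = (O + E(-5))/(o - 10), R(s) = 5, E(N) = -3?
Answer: -529195/107 - 436*I*√7/107 ≈ -4945.8 - 10.781*I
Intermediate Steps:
Y(O, o) = -2*(-3 + O)/(-10 + o) (Y(O, o) = -2*(O - 3)/(o - 10) = -2*(-3 + O)/(-10 + o))
(Y(R(K), √(-1 - 6)) + 45)*(-109) = (2*(3 - 1*5)/(-10 + √(-1 - 6)) + 45)*(-109) = (2*(3 - 5)/(-10 + √(-7)) + 45)*(-109) = (2*(-2)/(-10 + I*√7) + 45)*(-109) = (-4/(-10 + I*√7) + 45)*(-109) = (45 - 4/(-10 + I*√7))*(-109) = -4905 + 436/(-10 + I*√7)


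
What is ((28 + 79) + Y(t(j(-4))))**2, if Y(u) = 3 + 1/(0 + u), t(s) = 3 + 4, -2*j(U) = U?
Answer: 594441/49 ≈ 12131.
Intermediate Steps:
j(U) = -U/2
t(s) = 7
Y(u) = 3 + 1/u
((28 + 79) + Y(t(j(-4))))**2 = ((28 + 79) + (3 + 1/7))**2 = (107 + (3 + 1/7))**2 = (107 + 22/7)**2 = (771/7)**2 = 594441/49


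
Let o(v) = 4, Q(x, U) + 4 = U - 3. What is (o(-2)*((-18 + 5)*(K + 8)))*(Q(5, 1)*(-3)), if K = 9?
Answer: -15912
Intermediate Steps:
Q(x, U) = -7 + U (Q(x, U) = -4 + (U - 3) = -4 + (-3 + U) = -7 + U)
(o(-2)*((-18 + 5)*(K + 8)))*(Q(5, 1)*(-3)) = (4*((-18 + 5)*(9 + 8)))*((-7 + 1)*(-3)) = (4*(-13*17))*(-6*(-3)) = (4*(-221))*18 = -884*18 = -15912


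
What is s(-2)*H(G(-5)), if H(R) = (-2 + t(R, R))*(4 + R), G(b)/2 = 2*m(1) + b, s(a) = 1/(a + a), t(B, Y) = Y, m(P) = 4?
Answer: -10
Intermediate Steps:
s(a) = 1/(2*a)
G(b) = 16 + 2*b (G(b) = 2*(2*4 + b) = 2*(8 + b) = 16 + 2*b)
H(R) = (-2 + R)*(4 + R)
s(-2)*H(G(-5)) = ((½)/(-2))*(-8 + (16 + 2*(-5))² + 2*(16 + 2*(-5))) = ((½)*(-½))*(-8 + (16 - 10)² + 2*(16 - 10)) = -(-8 + 6² + 2*6)/4 = -(-8 + 36 + 12)/4 = -¼*40 = -10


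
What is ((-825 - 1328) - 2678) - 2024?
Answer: -6855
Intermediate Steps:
((-825 - 1328) - 2678) - 2024 = (-2153 - 2678) - 2024 = -4831 - 2024 = -6855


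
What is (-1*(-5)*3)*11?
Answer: 165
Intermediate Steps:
(-1*(-5)*3)*11 = (5*3)*11 = 15*11 = 165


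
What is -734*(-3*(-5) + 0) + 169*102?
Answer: 6228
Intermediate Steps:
-734*(-3*(-5) + 0) + 169*102 = -734*(15 + 0) + 17238 = -734*15 + 17238 = -11010 + 17238 = 6228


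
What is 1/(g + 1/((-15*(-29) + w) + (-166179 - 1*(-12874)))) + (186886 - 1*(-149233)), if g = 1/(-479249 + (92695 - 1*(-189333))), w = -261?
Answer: 87559314937/350352 ≈ 2.4992e+5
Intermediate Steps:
g = -1/197221 (g = 1/(-479249 + (92695 + 189333)) = 1/(-479249 + 282028) = 1/(-197221) = -1/197221 ≈ -5.0705e-6)
1/(g + 1/((-15*(-29) + w) + (-166179 - 1*(-12874)))) + (186886 - 1*(-149233)) = 1/(-1/197221 + 1/((-15*(-29) - 261) + (-166179 - 1*(-12874)))) + (186886 - 1*(-149233)) = 1/(-1/197221 + 1/((435 - 261) + (-166179 + 12874))) + (186886 + 149233) = 1/(-1/197221 + 1/(174 - 153305)) + 336119 = 1/(-1/197221 + 1/(-153131)) + 336119 = 1/(-1/197221 - 1/153131) + 336119 = 1/(-350352/30200648951) + 336119 = -30200648951/350352 + 336119 = 87559314937/350352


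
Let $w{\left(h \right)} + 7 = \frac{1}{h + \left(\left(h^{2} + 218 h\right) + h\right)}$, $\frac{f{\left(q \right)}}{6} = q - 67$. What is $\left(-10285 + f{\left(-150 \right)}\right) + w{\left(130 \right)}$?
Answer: $- \frac{527526999}{45500} \approx -11594.0$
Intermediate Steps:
$f{\left(q \right)} = -402 + 6 q$ ($f{\left(q \right)} = 6 \left(q - 67\right) = 6 \left(-67 + q\right) = -402 + 6 q$)
$w{\left(h \right)} = -7 + \frac{1}{h^{2} + 220 h}$ ($w{\left(h \right)} = -7 + \frac{1}{h + \left(\left(h^{2} + 218 h\right) + h\right)} = -7 + \frac{1}{h + \left(h^{2} + 219 h\right)} = -7 + \frac{1}{h^{2} + 220 h}$)
$\left(-10285 + f{\left(-150 \right)}\right) + w{\left(130 \right)} = \left(-10285 + \left(-402 + 6 \left(-150\right)\right)\right) + \frac{1 - 200200 - 7 \cdot 130^{2}}{130 \left(220 + 130\right)} = \left(-10285 - 1302\right) + \frac{1 - 200200 - 118300}{130 \cdot 350} = \left(-10285 - 1302\right) + \frac{1}{130} \cdot \frac{1}{350} \left(1 - 200200 - 118300\right) = -11587 + \frac{1}{130} \cdot \frac{1}{350} \left(-318499\right) = -11587 - \frac{318499}{45500} = - \frac{527526999}{45500}$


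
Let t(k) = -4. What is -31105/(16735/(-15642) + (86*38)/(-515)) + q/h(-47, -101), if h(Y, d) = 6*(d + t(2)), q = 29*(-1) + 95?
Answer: 26309231868359/6272341005 ≈ 4194.5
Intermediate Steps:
q = 66 (q = -29 + 95 = 66)
h(Y, d) = -24 + 6*d (h(Y, d) = 6*(d - 4) = 6*(-4 + d) = -24 + 6*d)
-31105/(16735/(-15642) + (86*38)/(-515)) + q/h(-47, -101) = -31105/(16735/(-15642) + (86*38)/(-515)) + 66/(-24 + 6*(-101)) = -31105/(16735*(-1/15642) + 3268*(-1/515)) + 66/(-24 - 606) = -31105/(-16735/15642 - 3268/515) + 66/(-630) = -31105/(-59736581/8055630) + 66*(-1/630) = -31105*(-8055630/59736581) - 11/105 = 250570371150/59736581 - 11/105 = 26309231868359/6272341005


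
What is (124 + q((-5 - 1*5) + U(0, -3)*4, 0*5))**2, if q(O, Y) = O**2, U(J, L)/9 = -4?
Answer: 568345600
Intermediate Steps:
U(J, L) = -36 (U(J, L) = 9*(-4) = -36)
(124 + q((-5 - 1*5) + U(0, -3)*4, 0*5))**2 = (124 + ((-5 - 1*5) - 36*4)**2)**2 = (124 + ((-5 - 5) - 144)**2)**2 = (124 + (-10 - 144)**2)**2 = (124 + (-154)**2)**2 = (124 + 23716)**2 = 23840**2 = 568345600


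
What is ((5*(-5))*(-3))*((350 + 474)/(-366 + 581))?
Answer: 12360/43 ≈ 287.44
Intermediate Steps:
((5*(-5))*(-3))*((350 + 474)/(-366 + 581)) = (-25*(-3))*(824/215) = 75*(824*(1/215)) = 75*(824/215) = 12360/43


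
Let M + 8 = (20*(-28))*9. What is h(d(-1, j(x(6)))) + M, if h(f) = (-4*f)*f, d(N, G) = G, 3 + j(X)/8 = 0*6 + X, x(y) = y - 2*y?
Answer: -25784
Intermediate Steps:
x(y) = -y
j(X) = -24 + 8*X (j(X) = -24 + 8*(0*6 + X) = -24 + 8*(0 + X) = -24 + 8*X)
h(f) = -4*f**2
M = -5048 (M = -8 + (20*(-28))*9 = -8 - 560*9 = -8 - 5040 = -5048)
h(d(-1, j(x(6)))) + M = -4*(-24 + 8*(-1*6))**2 - 5048 = -4*(-24 + 8*(-6))**2 - 5048 = -4*(-24 - 48)**2 - 5048 = -4*(-72)**2 - 5048 = -4*5184 - 5048 = -20736 - 5048 = -25784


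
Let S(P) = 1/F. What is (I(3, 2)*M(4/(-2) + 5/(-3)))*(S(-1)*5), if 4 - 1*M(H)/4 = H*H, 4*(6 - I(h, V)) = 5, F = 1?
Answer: -8075/9 ≈ -897.22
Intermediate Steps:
I(h, V) = 19/4 (I(h, V) = 6 - ¼*5 = 6 - 5/4 = 19/4)
S(P) = 1 (S(P) = 1/1 = 1)
M(H) = 16 - 4*H² (M(H) = 16 - 4*H*H = 16 - 4*H²)
(I(3, 2)*M(4/(-2) + 5/(-3)))*(S(-1)*5) = (19*(16 - 4*(4/(-2) + 5/(-3))²)/4)*(1*5) = (19*(16 - 4*(4*(-½) + 5*(-⅓))²)/4)*5 = (19*(16 - 4*(-2 - 5/3)²)/4)*5 = (19*(16 - 4*(-11/3)²)/4)*5 = (19*(16 - 4*121/9)/4)*5 = (19*(16 - 484/9)/4)*5 = ((19/4)*(-340/9))*5 = -1615/9*5 = -8075/9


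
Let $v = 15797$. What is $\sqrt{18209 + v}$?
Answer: $7 \sqrt{694} \approx 184.41$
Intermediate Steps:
$\sqrt{18209 + v} = \sqrt{18209 + 15797} = \sqrt{34006} = 7 \sqrt{694}$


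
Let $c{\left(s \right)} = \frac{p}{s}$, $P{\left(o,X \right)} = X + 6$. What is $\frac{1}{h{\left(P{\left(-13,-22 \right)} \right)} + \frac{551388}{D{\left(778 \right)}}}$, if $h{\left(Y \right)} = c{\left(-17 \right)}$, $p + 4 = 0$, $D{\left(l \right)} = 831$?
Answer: $\frac{4709}{3125640} \approx 0.0015066$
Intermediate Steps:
$P{\left(o,X \right)} = 6 + X$
$p = -4$ ($p = -4 + 0 = -4$)
$c{\left(s \right)} = - \frac{4}{s}$
$h{\left(Y \right)} = \frac{4}{17}$ ($h{\left(Y \right)} = - \frac{4}{-17} = \left(-4\right) \left(- \frac{1}{17}\right) = \frac{4}{17}$)
$\frac{1}{h{\left(P{\left(-13,-22 \right)} \right)} + \frac{551388}{D{\left(778 \right)}}} = \frac{1}{\frac{4}{17} + \frac{551388}{831}} = \frac{1}{\frac{4}{17} + 551388 \cdot \frac{1}{831}} = \frac{1}{\frac{4}{17} + \frac{183796}{277}} = \frac{1}{\frac{3125640}{4709}} = \frac{4709}{3125640}$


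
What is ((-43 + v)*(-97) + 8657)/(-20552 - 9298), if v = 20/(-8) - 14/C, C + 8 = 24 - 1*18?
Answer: -8261/19900 ≈ -0.41513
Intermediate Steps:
C = -2 (C = -8 + (24 - 1*18) = -8 + (24 - 18) = -8 + 6 = -2)
v = 9/2 (v = 20/(-8) - 14/(-2) = 20*(-1/8) - 14*(-1/2) = -5/2 + 7 = 9/2 ≈ 4.5000)
((-43 + v)*(-97) + 8657)/(-20552 - 9298) = ((-43 + 9/2)*(-97) + 8657)/(-20552 - 9298) = (-77/2*(-97) + 8657)/(-29850) = (7469/2 + 8657)*(-1/29850) = (24783/2)*(-1/29850) = -8261/19900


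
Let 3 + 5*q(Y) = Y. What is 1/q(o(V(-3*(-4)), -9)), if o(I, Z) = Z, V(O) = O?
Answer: -5/12 ≈ -0.41667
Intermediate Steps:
q(Y) = -⅗ + Y/5
1/q(o(V(-3*(-4)), -9)) = 1/(-⅗ + (⅕)*(-9)) = 1/(-⅗ - 9/5) = 1/(-12/5) = -5/12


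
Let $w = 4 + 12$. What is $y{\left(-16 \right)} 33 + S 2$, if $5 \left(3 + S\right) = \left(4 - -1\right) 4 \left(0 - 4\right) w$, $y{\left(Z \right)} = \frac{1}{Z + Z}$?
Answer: $- \frac{16609}{32} \approx -519.03$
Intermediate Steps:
$y{\left(Z \right)} = \frac{1}{2 Z}$
$w = 16$
$S = -259$ ($S = -3 + \frac{\left(4 - -1\right) 4 \left(0 - 4\right) 16}{5} = -3 + \frac{\left(4 + 1\right) 4 \left(0 - 4\right) 16}{5} = -3 + \frac{5 \cdot 4 \left(-4\right) 16}{5} = -3 + \frac{20 \left(-4\right) 16}{5} = -3 + \frac{\left(-80\right) 16}{5} = -3 + \frac{1}{5} \left(-1280\right) = -3 - 256 = -259$)
$y{\left(-16 \right)} 33 + S 2 = \frac{1}{2 \left(-16\right)} 33 - 518 = \frac{1}{2} \left(- \frac{1}{16}\right) 33 - 518 = \left(- \frac{1}{32}\right) 33 - 518 = - \frac{33}{32} - 518 = - \frac{16609}{32}$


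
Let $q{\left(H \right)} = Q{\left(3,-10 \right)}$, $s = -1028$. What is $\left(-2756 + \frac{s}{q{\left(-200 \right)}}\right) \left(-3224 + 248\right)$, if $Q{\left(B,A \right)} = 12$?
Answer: $8456800$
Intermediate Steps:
$q{\left(H \right)} = 12$
$\left(-2756 + \frac{s}{q{\left(-200 \right)}}\right) \left(-3224 + 248\right) = \left(-2756 - \frac{1028}{12}\right) \left(-3224 + 248\right) = \left(-2756 - \frac{257}{3}\right) \left(-2976\right) = \left(- \frac{8525}{3}\right) \left(-2976\right) = 8456800$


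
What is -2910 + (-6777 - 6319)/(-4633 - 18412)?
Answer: -67047854/23045 ≈ -2909.4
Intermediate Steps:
-2910 + (-6777 - 6319)/(-4633 - 18412) = -2910 - 13096/(-23045) = -2910 - 13096*(-1/23045) = -2910 + 13096/23045 = -67047854/23045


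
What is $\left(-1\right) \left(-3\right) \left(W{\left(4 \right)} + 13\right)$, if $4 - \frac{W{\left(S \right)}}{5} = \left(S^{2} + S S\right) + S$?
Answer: $-441$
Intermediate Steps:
$W{\left(S \right)} = 20 - 10 S^{2} - 5 S$ ($W{\left(S \right)} = 20 - 5 \left(\left(S^{2} + S S\right) + S\right) = 20 - 5 \left(\left(S^{2} + S^{2}\right) + S\right) = 20 - 5 \left(2 S^{2} + S\right) = 20 - 5 \left(S + 2 S^{2}\right) = 20 - \left(5 S + 10 S^{2}\right) = 20 - 10 S^{2} - 5 S$)
$\left(-1\right) \left(-3\right) \left(W{\left(4 \right)} + 13\right) = \left(-1\right) \left(-3\right) \left(\left(20 - 10 \cdot 4^{2} - 20\right) + 13\right) = 3 \left(\left(20 - 160 - 20\right) + 13\right) = 3 \left(-160 + 13\right) = 3 \left(-147\right) = -441$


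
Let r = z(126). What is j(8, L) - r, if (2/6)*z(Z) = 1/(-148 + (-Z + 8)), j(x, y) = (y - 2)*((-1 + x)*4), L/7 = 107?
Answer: 5563659/266 ≈ 20916.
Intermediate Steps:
L = 749 (L = 7*107 = 749)
j(x, y) = (-4 + 4*x)*(-2 + y) (j(x, y) = (-2 + y)*(-4 + 4*x) = (-4 + 4*x)*(-2 + y))
z(Z) = 3/(-140 - Z) (z(Z) = 3/(-148 + (-Z + 8)) = 3/(-148 + (8 - Z)) = 3/(-140 - Z))
r = -3/266 (r = -3/(140 + 126) = -3/266 ≈ -0.011278)
j(8, L) - r = (8 - 8*8 - 4*749 + 4*8*749) - 1*(-3/266) = (8 - 64 - 2996 + 23968) + 3/266 = 20916 + 3/266 = 5563659/266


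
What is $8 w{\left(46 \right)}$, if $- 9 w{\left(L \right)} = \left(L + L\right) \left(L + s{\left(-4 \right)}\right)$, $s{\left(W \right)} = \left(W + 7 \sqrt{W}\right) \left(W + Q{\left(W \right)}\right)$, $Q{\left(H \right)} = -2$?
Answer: $- \frac{51520}{9} + \frac{20608 i}{3} \approx -5724.4 + 6869.3 i$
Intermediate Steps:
$s{\left(W \right)} = \left(-2 + W\right) \left(W + 7 \sqrt{W}\right)$ ($s{\left(W \right)} = \left(W + 7 \sqrt{W}\right) \left(W - 2\right) = \left(W + 7 \sqrt{W}\right) \left(-2 + W\right) = \left(-2 + W\right) \left(W + 7 \sqrt{W}\right)$)
$w{\left(L \right)} = - \frac{2 L \left(24 + L - 84 i\right)}{9}$ ($w{\left(L \right)} = - \frac{\left(L + L\right) \left(L + \left(\left(-4\right)^{2} - 14 \sqrt{-4} - -8 + 7 \left(-4\right)^{\frac{3}{2}}\right)\right)}{9} = - \frac{2 L \left(L + \left(16 - 14 \cdot 2 i + 8 + 7 \left(- 8 i\right)\right)\right)}{9} = - \frac{2 L \left(L + \left(16 - 28 i + 8 - 56 i\right)\right)}{9} = - \frac{2 L \left(L + \left(24 - 84 i\right)\right)}{9} = - \frac{2 L \left(24 + L - 84 i\right)}{9}$)
$8 w{\left(46 \right)} = 8 \cdot \frac{2}{9} \cdot 46 \left(-24 - 46 + 84 i\right) = 8 \cdot \frac{2}{9} \cdot 46 \left(-70 + 84 i\right) = 8 \left(- \frac{6440}{9} + \frac{2576 i}{3}\right) = - \frac{51520}{9} + \frac{20608 i}{3}$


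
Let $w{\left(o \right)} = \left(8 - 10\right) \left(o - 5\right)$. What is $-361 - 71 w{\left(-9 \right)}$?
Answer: $-2349$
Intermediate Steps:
$w{\left(o \right)} = 10 - 2 o$ ($w{\left(o \right)} = - 2 \left(-5 + o\right) = 10 - 2 o$)
$-361 - 71 w{\left(-9 \right)} = -361 - 71 \left(10 - -18\right) = -361 - 71 \left(10 + 18\right) = -361 - 1988 = -2349$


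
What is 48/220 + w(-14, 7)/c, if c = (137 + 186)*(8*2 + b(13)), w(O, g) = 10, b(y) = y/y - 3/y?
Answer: 426059/1936385 ≈ 0.22003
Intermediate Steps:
b(y) = 1 - 3/y
c = 70414/13 (c = (137 + 186)*(8*2 + (-3 + 13)/13) = 323*(16 + (1/13)*10) = 323*(16 + 10/13) = 323*(218/13) = 70414/13 ≈ 5416.5)
48/220 + w(-14, 7)/c = 48/220 + 10/(70414/13) = 48*(1/220) + 10*(13/70414) = 12/55 + 65/35207 = 426059/1936385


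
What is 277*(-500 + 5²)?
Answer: -131575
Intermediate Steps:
277*(-500 + 5²) = 277*(-500 + 25) = 277*(-475) = -131575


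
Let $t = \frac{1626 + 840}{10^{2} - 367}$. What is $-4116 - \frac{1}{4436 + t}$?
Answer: $- \frac{1621630001}{393982} \approx -4116.0$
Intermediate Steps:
$t = - \frac{822}{89}$ ($t = \frac{2466}{100 - 367} = \frac{2466}{-267} = 2466 \left(- \frac{1}{267}\right) = - \frac{822}{89} \approx -9.236$)
$-4116 - \frac{1}{4436 + t} = -4116 - \frac{1}{4436 - \frac{822}{89}} = -4116 - \frac{1}{\frac{393982}{89}} = -4116 - \frac{89}{393982} = - \frac{1621630001}{393982}$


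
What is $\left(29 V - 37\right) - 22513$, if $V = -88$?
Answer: $-25102$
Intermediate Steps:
$\left(29 V - 37\right) - 22513 = \left(29 \left(-88\right) - 37\right) - 22513 = \left(-2552 - 37\right) - 22513 = -2589 - 22513 = -25102$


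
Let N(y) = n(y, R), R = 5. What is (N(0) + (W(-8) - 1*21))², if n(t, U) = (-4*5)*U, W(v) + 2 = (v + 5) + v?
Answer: 17956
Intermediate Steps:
W(v) = 3 + 2*v (W(v) = -2 + ((v + 5) + v) = -2 + ((5 + v) + v) = -2 + (5 + 2*v) = 3 + 2*v)
n(t, U) = -20*U
N(y) = -100 (N(y) = -20*5 = -100)
(N(0) + (W(-8) - 1*21))² = (-100 + ((3 + 2*(-8)) - 1*21))² = (-100 + ((3 - 16) - 21))² = (-100 + (-13 - 21))² = (-100 - 34)² = (-134)² = 17956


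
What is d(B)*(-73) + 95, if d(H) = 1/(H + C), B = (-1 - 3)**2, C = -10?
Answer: 497/6 ≈ 82.833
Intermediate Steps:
B = 16 (B = (-4)**2 = 16)
d(H) = 1/(-10 + H) (d(H) = 1/(H - 10) = 1/(-10 + H))
d(B)*(-73) + 95 = -73/(-10 + 16) + 95 = -73/6 + 95 = 497/6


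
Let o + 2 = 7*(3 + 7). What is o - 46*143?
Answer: -6510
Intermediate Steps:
o = 68 (o = -2 + 7*(3 + 7) = -2 + 7*10 = -2 + 70 = 68)
o - 46*143 = 68 - 46*143 = 68 - 6578 = -6510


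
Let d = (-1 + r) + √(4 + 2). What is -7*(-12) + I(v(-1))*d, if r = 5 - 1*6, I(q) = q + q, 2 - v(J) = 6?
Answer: 100 - 8*√6 ≈ 80.404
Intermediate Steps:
v(J) = -4 (v(J) = 2 - 1*6 = 2 - 6 = -4)
I(q) = 2*q
r = -1 (r = 5 - 6 = -1)
d = -2 + √6 (d = (-1 - 1) + √(4 + 2) = -2 + √6 ≈ 0.44949)
-7*(-12) + I(v(-1))*d = -7*(-12) + (2*(-4))*(-2 + √6) = 84 - 8*(-2 + √6) = 84 + (16 - 8*√6) = 100 - 8*√6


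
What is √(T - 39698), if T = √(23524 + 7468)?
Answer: √(-39698 + 4*√1937) ≈ 198.8*I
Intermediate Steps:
T = 4*√1937 (T = √30992 = 4*√1937 ≈ 176.05)
√(T - 39698) = √(4*√1937 - 39698) = √(-39698 + 4*√1937)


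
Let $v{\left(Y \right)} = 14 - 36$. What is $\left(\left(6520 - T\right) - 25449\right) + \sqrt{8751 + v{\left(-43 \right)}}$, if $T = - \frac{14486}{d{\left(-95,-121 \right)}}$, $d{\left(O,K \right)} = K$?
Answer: $- \frac{2304895}{121} + \sqrt{8729} \approx -18955.0$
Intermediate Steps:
$v{\left(Y \right)} = -22$ ($v{\left(Y \right)} = 14 - 36 = -22$)
$T = \frac{14486}{121}$ ($T = - \frac{14486}{-121} = \left(-14486\right) \left(- \frac{1}{121}\right) = \frac{14486}{121} \approx 119.72$)
$\left(\left(6520 - T\right) - 25449\right) + \sqrt{8751 + v{\left(-43 \right)}} = \left(\left(6520 - \frac{14486}{121}\right) - 25449\right) + \sqrt{8751 - 22} = \left(\left(6520 - \frac{14486}{121}\right) - 25449\right) + \sqrt{8729} = \left(\frac{774434}{121} - 25449\right) + \sqrt{8729} = - \frac{2304895}{121} + \sqrt{8729}$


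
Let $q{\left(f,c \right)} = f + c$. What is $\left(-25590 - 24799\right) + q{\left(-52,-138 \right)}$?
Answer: $-50579$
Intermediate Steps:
$q{\left(f,c \right)} = c + f$
$\left(-25590 - 24799\right) + q{\left(-52,-138 \right)} = \left(-25590 - 24799\right) - 190 = -50389 - 190 = -50579$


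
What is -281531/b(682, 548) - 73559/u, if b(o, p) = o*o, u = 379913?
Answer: -141171343119/176706654212 ≈ -0.79890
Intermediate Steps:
b(o, p) = o**2
-281531/b(682, 548) - 73559/u = -281531/(682**2) - 73559/379913 = -281531/465124 - 73559*1/379913 = -281531*1/465124 - 73559/379913 = -281531/465124 - 73559/379913 = -141171343119/176706654212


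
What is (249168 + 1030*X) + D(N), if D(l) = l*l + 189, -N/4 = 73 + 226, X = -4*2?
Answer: 1671533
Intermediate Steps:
X = -8
N = -1196 (N = -4*(73 + 226) = -4*299 = -1196)
D(l) = 189 + l² (D(l) = l² + 189 = 189 + l²)
(249168 + 1030*X) + D(N) = (249168 + 1030*(-8)) + (189 + (-1196)²) = (249168 - 8240) + (189 + 1430416) = 240928 + 1430605 = 1671533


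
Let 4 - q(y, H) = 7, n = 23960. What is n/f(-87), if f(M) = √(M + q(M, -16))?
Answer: -2396*I*√10/3 ≈ -2525.6*I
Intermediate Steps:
q(y, H) = -3 (q(y, H) = 4 - 1*7 = 4 - 7 = -3)
f(M) = √(-3 + M) (f(M) = √(M - 3) = √(-3 + M))
n/f(-87) = 23960/(√(-3 - 87)) = 23960/(√(-90)) = 23960/((3*I*√10)) = 23960*(-I*√10/30) = -2396*I*√10/3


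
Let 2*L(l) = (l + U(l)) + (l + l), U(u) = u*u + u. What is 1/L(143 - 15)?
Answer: 1/8448 ≈ 0.00011837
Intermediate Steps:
U(u) = u + u² (U(u) = u² + u = u + u²)
L(l) = 3*l/2 + l*(1 + l)/2 (L(l) = ((l + l*(1 + l)) + (l + l))/2 = ((l + l*(1 + l)) + 2*l)/2 = (3*l + l*(1 + l))/2 = 3*l/2 + l*(1 + l)/2)
1/L(143 - 15) = 1/((143 - 15)*(4 + (143 - 15))/2) = 1/((½)*128*(4 + 128)) = 1/((½)*128*132) = 1/8448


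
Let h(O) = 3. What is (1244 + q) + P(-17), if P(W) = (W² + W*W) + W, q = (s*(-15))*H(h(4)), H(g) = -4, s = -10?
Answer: 1205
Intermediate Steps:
q = -600 (q = -10*(-15)*(-4) = 150*(-4) = -600)
P(W) = W + 2*W² (P(W) = (W² + W²) + W = 2*W² + W = W + 2*W²)
(1244 + q) + P(-17) = (1244 - 600) - 17*(1 + 2*(-17)) = 644 - 17*(1 - 34) = 644 - 17*(-33) = 644 + 561 = 1205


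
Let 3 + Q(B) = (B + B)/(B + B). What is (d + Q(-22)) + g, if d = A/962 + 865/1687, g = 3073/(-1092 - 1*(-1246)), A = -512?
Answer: 320173811/17851834 ≈ 17.935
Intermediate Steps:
g = 439/22 (g = 3073/(-1092 + 1246) = 3073/154 = 3073*(1/154) = 439/22 ≈ 19.955)
Q(B) = -2 (Q(B) = -3 + (B + B)/(B + B) = -3 + (2*B)/((2*B)) = -3 + (2*B)*(1/(2*B)) = -3 + 1 = -2)
d = -15807/811447 (d = -512/962 + 865/1687 = -512*1/962 + 865*(1/1687) = -256/481 + 865/1687 = -15807/811447 ≈ -0.019480)
(d + Q(-22)) + g = (-15807/811447 - 2) + 439/22 = -1638701/811447 + 439/22 = 320173811/17851834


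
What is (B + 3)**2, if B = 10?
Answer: 169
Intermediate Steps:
(B + 3)**2 = (10 + 3)**2 = 13**2 = 169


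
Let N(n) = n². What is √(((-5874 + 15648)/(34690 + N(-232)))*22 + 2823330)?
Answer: 2*√1382502636912567/44257 ≈ 1680.3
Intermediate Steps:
√(((-5874 + 15648)/(34690 + N(-232)))*22 + 2823330) = √(((-5874 + 15648)/(34690 + (-232)²))*22 + 2823330) = √((9774/(34690 + 53824))*22 + 2823330) = √((9774/88514)*22 + 2823330) = √((9774*(1/88514))*22 + 2823330) = √((4887/44257)*22 + 2823330) = √(107514/44257 + 2823330) = √(124952223324/44257) = 2*√1382502636912567/44257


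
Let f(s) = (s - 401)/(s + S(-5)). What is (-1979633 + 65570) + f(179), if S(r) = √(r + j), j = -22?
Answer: 9*(-638021*√3 + 38068611*I)/(-179*I + 3*√3) ≈ -1.9141e+6 + 0.035965*I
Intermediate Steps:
S(r) = √(-22 + r) (S(r) = √(r - 22) = √(-22 + r))
f(s) = (-401 + s)/(s + 3*I*√3) (f(s) = (s - 401)/(s + √(-22 - 5)) = (-401 + s)/(s + √(-27)) = (-401 + s)/(s + 3*I*√3))
(-1979633 + 65570) + f(179) = (-1979633 + 65570) + (-401 + 179)/(179 + 3*I*√3) = -1914063 - 222/(179 + 3*I*√3)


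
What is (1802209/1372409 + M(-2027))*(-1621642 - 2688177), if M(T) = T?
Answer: 11981602101719046/1372409 ≈ 8.7303e+9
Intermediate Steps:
(1802209/1372409 + M(-2027))*(-1621642 - 2688177) = (1802209/1372409 - 2027)*(-1621642 - 2688177) = (1802209*(1/1372409) - 2027)*(-4309819) = (1802209/1372409 - 2027)*(-4309819) = -2780070834/1372409*(-4309819) = 11981602101719046/1372409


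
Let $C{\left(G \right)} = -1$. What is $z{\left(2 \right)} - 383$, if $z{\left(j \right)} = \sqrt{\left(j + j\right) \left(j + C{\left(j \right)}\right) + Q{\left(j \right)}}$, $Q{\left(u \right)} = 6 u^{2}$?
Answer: $-383 + 2 \sqrt{7} \approx -377.71$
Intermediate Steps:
$z{\left(j \right)} = \sqrt{6 j^{2} + 2 j \left(-1 + j\right)}$ ($z{\left(j \right)} = \sqrt{\left(j + j\right) \left(j - 1\right) + 6 j^{2}} = \sqrt{2 j \left(-1 + j\right) + 6 j^{2}} = \sqrt{6 j^{2} + 2 j \left(-1 + j\right)}$)
$z{\left(2 \right)} - 383 = \sqrt{2} \sqrt{2 \left(-1 + 4 \cdot 2\right)} - 383 = \sqrt{2} \sqrt{2 \left(-1 + 8\right)} - 383 = \sqrt{2} \sqrt{2 \cdot 7} - 383 = \sqrt{2} \sqrt{14} - 383 = 2 \sqrt{7} - 383 = -383 + 2 \sqrt{7}$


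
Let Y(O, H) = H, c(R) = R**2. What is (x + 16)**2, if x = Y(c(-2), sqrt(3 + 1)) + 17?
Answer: 1225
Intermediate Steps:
x = 19 (x = sqrt(3 + 1) + 17 = sqrt(4) + 17 = 2 + 17 = 19)
(x + 16)**2 = (19 + 16)**2 = 35**2 = 1225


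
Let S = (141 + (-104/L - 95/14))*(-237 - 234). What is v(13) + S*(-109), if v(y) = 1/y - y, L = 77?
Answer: 1950826965/286 ≈ 6.8211e+6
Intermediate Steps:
v(y) = 1/y - y
S = -1376733/22 (S = (141 + (-104/77 - 95/14))*(-237 - 234) = (141 + (-104*1/77 - 95*1/14))*(-471) = (141 + (-104/77 - 95/14))*(-471) = (141 - 179/22)*(-471) = (2923/22)*(-471) = -1376733/22 ≈ -62579.)
v(13) + S*(-109) = (1/13 - 1*13) - 1376733/22*(-109) = (1/13 - 13) + 150063897/22 = -168/13 + 150063897/22 = 1950826965/286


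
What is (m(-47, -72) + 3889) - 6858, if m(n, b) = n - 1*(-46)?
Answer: -2970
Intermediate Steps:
m(n, b) = 46 + n (m(n, b) = n + 46 = 46 + n)
(m(-47, -72) + 3889) - 6858 = ((46 - 47) + 3889) - 6858 = (-1 + 3889) - 6858 = 3888 - 6858 = -2970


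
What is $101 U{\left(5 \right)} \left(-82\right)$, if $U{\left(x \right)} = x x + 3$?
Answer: $-231896$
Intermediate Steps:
$U{\left(x \right)} = 3 + x^{2}$ ($U{\left(x \right)} = x^{2} + 3 = 3 + x^{2}$)
$101 U{\left(5 \right)} \left(-82\right) = 101 \left(3 + 5^{2}\right) \left(-82\right) = 101 \left(3 + 25\right) \left(-82\right) = 101 \cdot 28 \left(-82\right) = 2828 \left(-82\right) = -231896$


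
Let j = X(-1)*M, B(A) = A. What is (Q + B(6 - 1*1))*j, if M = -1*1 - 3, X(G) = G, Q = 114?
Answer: 476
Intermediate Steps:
M = -4 (M = -1 - 3 = -4)
j = 4 (j = -1*(-4) = 4)
(Q + B(6 - 1*1))*j = (114 + (6 - 1*1))*4 = (114 + (6 - 1))*4 = (114 + 5)*4 = 119*4 = 476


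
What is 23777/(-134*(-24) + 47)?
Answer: 1829/251 ≈ 7.2868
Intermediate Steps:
23777/(-134*(-24) + 47) = 23777/(3216 + 47) = 23777/3263 = 23777*(1/3263) = 1829/251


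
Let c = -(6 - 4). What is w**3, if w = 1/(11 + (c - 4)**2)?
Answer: 1/103823 ≈ 9.6318e-6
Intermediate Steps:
c = -2 (c = -1*2 = -2)
w = 1/47 (w = 1/(11 + (-2 - 4)**2) = 1/(11 + (-6)**2) = 1/(11 + 36) = 1/47 ≈ 0.021277)
w**3 = (1/47)**3 = 1/103823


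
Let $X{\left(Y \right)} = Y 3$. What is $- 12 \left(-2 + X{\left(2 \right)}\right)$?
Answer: $-48$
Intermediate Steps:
$X{\left(Y \right)} = 3 Y$
$- 12 \left(-2 + X{\left(2 \right)}\right) = - 12 \left(-2 + 3 \cdot 2\right) = - 12 \left(-2 + 6\right) = \left(-12\right) 4 = -48$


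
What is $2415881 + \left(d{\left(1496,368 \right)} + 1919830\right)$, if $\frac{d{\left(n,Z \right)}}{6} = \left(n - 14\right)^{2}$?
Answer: $17513655$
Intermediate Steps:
$d{\left(n,Z \right)} = 6 \left(-14 + n\right)^{2}$ ($d{\left(n,Z \right)} = 6 \left(n - 14\right)^{2} = 6 \left(-14 + n\right)^{2}$)
$2415881 + \left(d{\left(1496,368 \right)} + 1919830\right) = 2415881 + \left(6 \left(-14 + 1496\right)^{2} + 1919830\right) = 2415881 + \left(6 \cdot 1482^{2} + 1919830\right) = 2415881 + \left(6 \cdot 2196324 + 1919830\right) = 2415881 + \left(13177944 + 1919830\right) = 2415881 + 15097774 = 17513655$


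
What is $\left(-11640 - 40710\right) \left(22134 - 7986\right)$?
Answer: $-740647800$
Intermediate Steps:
$\left(-11640 - 40710\right) \left(22134 - 7986\right) = \left(-52350\right) 14148 = -740647800$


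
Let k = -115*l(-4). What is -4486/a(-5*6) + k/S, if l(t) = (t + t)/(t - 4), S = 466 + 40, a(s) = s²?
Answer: -12899/2475 ≈ -5.2117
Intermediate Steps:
S = 506
l(t) = 2*t/(-4 + t) (l(t) = (2*t)/(-4 + t) = 2*t/(-4 + t))
k = -115 (k = -230*(-4)/(-4 - 4) = -230*(-4)/(-8) = -230*(-4)*(-1)/8 = -115*1 = -115)
-4486/a(-5*6) + k/S = -4486/((-5*6)²) - 115/506 = -4486/((-30)²) - 115*1/506 = -4486/900 - 5/22 = -4486*1/900 - 5/22 = -2243/450 - 5/22 = -12899/2475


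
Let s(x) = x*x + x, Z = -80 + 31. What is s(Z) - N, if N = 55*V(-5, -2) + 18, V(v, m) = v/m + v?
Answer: 4943/2 ≈ 2471.5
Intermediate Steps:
Z = -49
V(v, m) = v + v/m (V(v, m) = v/m + v = v + v/m)
s(x) = x + x² (s(x) = x² + x = x + x²)
N = -239/2 (N = 55*(-5 - 5/(-2)) + 18 = 55*(-5 - 5*(-½)) + 18 = 55*(-5 + 5/2) + 18 = 55*(-5/2) + 18 = -275/2 + 18 = -239/2 ≈ -119.50)
s(Z) - N = -49*(1 - 49) - 1*(-239/2) = -49*(-48) + 239/2 = 2352 + 239/2 = 4943/2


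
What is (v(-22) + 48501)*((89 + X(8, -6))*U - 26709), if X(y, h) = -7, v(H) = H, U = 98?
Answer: -905248367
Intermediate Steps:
(v(-22) + 48501)*((89 + X(8, -6))*U - 26709) = (-22 + 48501)*((89 - 7)*98 - 26709) = 48479*(82*98 - 26709) = 48479*(8036 - 26709) = 48479*(-18673) = -905248367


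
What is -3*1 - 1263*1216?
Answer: -1535811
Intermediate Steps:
-3*1 - 1263*1216 = -3 - 1535808 = -1535811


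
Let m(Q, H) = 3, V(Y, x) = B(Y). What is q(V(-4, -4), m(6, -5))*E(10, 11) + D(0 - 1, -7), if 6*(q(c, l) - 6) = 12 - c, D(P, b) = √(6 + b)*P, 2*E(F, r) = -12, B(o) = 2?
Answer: -46 - I ≈ -46.0 - 1.0*I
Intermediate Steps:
E(F, r) = -6 (E(F, r) = (½)*(-12) = -6)
V(Y, x) = 2
D(P, b) = P*√(6 + b)
q(c, l) = 8 - c/6 (q(c, l) = 6 + (12 - c)/6 = 6 + (2 - c/6) = 8 - c/6)
q(V(-4, -4), m(6, -5))*E(10, 11) + D(0 - 1, -7) = (8 - ⅙*2)*(-6) + (0 - 1)*√(6 - 7) = (8 - ⅓)*(-6) - √(-1) = (23/3)*(-6) - I = -46 - I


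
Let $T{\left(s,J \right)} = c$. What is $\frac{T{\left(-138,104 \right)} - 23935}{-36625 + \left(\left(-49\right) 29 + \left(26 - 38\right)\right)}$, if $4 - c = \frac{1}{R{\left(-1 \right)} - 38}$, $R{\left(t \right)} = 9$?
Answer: $\frac{346999}{551841} \approx 0.6288$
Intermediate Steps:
$c = \frac{117}{29}$ ($c = 4 - \frac{1}{9 - 38} = 4 - \frac{1}{-29} = 4 - - \frac{1}{29} = 4 + \frac{1}{29} = \frac{117}{29} \approx 4.0345$)
$T{\left(s,J \right)} = \frac{117}{29}$
$\frac{T{\left(-138,104 \right)} - 23935}{-36625 + \left(\left(-49\right) 29 + \left(26 - 38\right)\right)} = \frac{\frac{117}{29} - 23935}{-36625 + \left(\left(-49\right) 29 + \left(26 - 38\right)\right)} = - \frac{693998}{29 \left(-36625 + \left(-1421 + \left(26 - 38\right)\right)\right)} = - \frac{693998}{29 \left(-36625 - 1433\right)} = - \frac{693998}{29 \left(-38058\right)} = \left(- \frac{693998}{29}\right) \left(- \frac{1}{38058}\right) = \frac{346999}{551841}$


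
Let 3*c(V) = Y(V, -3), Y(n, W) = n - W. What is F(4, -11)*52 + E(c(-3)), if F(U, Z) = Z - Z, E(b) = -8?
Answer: -8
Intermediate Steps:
c(V) = 1 + V/3 (c(V) = (V - 1*(-3))/3 = (V + 3)/3 = (3 + V)/3 = 1 + V/3)
F(U, Z) = 0
F(4, -11)*52 + E(c(-3)) = 0*52 - 8 = 0 - 8 = -8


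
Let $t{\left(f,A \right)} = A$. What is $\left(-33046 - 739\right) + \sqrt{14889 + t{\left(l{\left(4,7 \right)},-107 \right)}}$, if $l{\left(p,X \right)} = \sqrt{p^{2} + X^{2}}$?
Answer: $-33785 + \sqrt{14782} \approx -33663.0$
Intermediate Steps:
$l{\left(p,X \right)} = \sqrt{X^{2} + p^{2}}$
$\left(-33046 - 739\right) + \sqrt{14889 + t{\left(l{\left(4,7 \right)},-107 \right)}} = \left(-33046 - 739\right) + \sqrt{14889 - 107} = -33785 + \sqrt{14782}$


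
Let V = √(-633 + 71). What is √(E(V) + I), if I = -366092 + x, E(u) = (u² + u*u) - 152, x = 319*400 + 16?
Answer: 2*I*√59938 ≈ 489.64*I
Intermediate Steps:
x = 127616 (x = 127600 + 16 = 127616)
V = I*√562 (V = √(-562) = I*√562 ≈ 23.707*I)
E(u) = -152 + 2*u² (E(u) = (u² + u²) - 152 = 2*u² - 152 = -152 + 2*u²)
I = -238476 (I = -366092 + 127616 = -238476)
√(E(V) + I) = √((-152 + 2*(I*√562)²) - 238476) = √((-152 + 2*(-562)) - 238476) = √((-152 - 1124) - 238476) = √(-1276 - 238476) = √(-239752) = 2*I*√59938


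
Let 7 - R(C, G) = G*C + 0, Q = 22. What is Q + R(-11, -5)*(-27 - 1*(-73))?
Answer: -2186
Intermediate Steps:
R(C, G) = 7 - C*G (R(C, G) = 7 - (G*C + 0) = 7 - (C*G + 0) = 7 - C*G)
Q + R(-11, -5)*(-27 - 1*(-73)) = 22 + (7 - 1*(-11)*(-5))*(-27 - 1*(-73)) = 22 + (7 - 55)*(-27 + 73) = 22 - 48*46 = 22 - 2208 = -2186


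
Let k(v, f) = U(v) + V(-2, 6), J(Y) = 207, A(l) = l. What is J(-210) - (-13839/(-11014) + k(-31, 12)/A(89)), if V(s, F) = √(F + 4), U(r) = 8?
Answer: 201591139/980246 - √10/89 ≈ 205.62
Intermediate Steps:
V(s, F) = √(4 + F)
k(v, f) = 8 + √10 (k(v, f) = 8 + √(4 + 6) = 8 + √10)
J(-210) - (-13839/(-11014) + k(-31, 12)/A(89)) = 207 - (-13839/(-11014) + (8 + √10)/89) = 207 - (-13839*(-1/11014) + (8 + √10)*(1/89)) = 207 - (13839/11014 + (8/89 + √10/89)) = 207 - (1319783/980246 + √10/89) = 207 + (-1319783/980246 - √10/89) = 201591139/980246 - √10/89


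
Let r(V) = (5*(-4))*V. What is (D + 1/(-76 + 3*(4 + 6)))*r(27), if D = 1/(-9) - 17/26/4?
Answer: 95685/598 ≈ 160.01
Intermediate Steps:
D = -257/936 (D = 1*(-⅑) - 17*1/26*(¼) = -⅑ - 17/26*¼ = -⅑ - 17/104 = -257/936 ≈ -0.27457)
r(V) = -20*V
(D + 1/(-76 + 3*(4 + 6)))*r(27) = (-257/936 + 1/(-76 + 3*(4 + 6)))*(-20*27) = (-257/936 + 1/(-76 + 3*10))*(-540) = (-257/936 + 1/(-76 + 30))*(-540) = (-257/936 + 1/(-46))*(-540) = (-257/936 - 1/46)*(-540) = -6379/21528*(-540) = 95685/598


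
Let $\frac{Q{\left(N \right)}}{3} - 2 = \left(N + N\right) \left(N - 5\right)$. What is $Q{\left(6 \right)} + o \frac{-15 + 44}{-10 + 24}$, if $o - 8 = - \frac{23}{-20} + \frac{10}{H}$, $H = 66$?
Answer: $\frac{80873}{1320} \approx 61.267$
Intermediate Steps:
$Q{\left(N \right)} = 6 + 6 N \left(-5 + N\right)$ ($Q{\left(N \right)} = 6 + 3 \left(N + N\right) \left(N - 5\right) = 6 + 3 \cdot 2 N \left(-5 + N\right) = 6 + 6 N \left(-5 + N\right)$)
$o = \frac{6139}{660}$ ($o = 8 + \left(- \frac{23}{-20} + \frac{10}{66}\right) = 8 + \left(\left(-23\right) \left(- \frac{1}{20}\right) + 10 \cdot \frac{1}{66}\right) = 8 + \left(\frac{23}{20} + \frac{5}{33}\right) = 8 + \frac{859}{660} = \frac{6139}{660} \approx 9.3015$)
$Q{\left(6 \right)} + o \frac{-15 + 44}{-10 + 24} = \left(6 - 180 + 6 \cdot 6^{2}\right) + \frac{6139 \frac{-15 + 44}{-10 + 24}}{660} = \left(6 - 180 + 6 \cdot 36\right) + \frac{6139 \cdot \frac{29}{14}}{660} = \left(6 - 180 + 216\right) + \frac{6139 \cdot 29 \cdot \frac{1}{14}}{660} = 42 + \frac{6139}{660} \cdot \frac{29}{14} = 42 + \frac{25433}{1320} = \frac{80873}{1320}$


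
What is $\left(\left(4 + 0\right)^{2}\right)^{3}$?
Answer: $4096$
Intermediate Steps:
$\left(\left(4 + 0\right)^{2}\right)^{3} = \left(4^{2}\right)^{3} = 16^{3} = 4096$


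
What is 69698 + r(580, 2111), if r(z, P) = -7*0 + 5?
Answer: 69703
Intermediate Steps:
r(z, P) = 5 (r(z, P) = 0 + 5 = 5)
69698 + r(580, 2111) = 69698 + 5 = 69703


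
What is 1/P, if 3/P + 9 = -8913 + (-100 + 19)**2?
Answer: -787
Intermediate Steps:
P = -1/787 (P = 3/(-9 + (-8913 + (-100 + 19)**2)) = 3/(-9 + (-8913 + (-81)**2)) = 3/(-9 + (-8913 + 6561)) = 3/(-9 - 2352) = 3/(-2361) = 3*(-1/2361) = -1/787 ≈ -0.0012706)
1/P = 1/(-1/787) = -787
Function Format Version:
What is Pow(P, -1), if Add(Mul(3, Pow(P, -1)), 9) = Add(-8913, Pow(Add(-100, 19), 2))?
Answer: -787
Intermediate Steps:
P = Rational(-1, 787) (P = Mul(3, Pow(Add(-9, Add(-8913, Pow(Add(-100, 19), 2))), -1)) = Mul(3, Pow(Add(-9, Add(-8913, Pow(-81, 2))), -1)) = Mul(3, Pow(Add(-9, Add(-8913, 6561)), -1)) = Mul(3, Pow(Add(-9, -2352), -1)) = Mul(3, Pow(-2361, -1)) = Mul(3, Rational(-1, 2361)) = Rational(-1, 787) ≈ -0.0012706)
Pow(P, -1) = Pow(Rational(-1, 787), -1) = -787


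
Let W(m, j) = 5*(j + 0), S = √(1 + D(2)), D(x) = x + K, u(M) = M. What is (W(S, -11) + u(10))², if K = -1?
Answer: 2025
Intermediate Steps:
D(x) = -1 + x (D(x) = x - 1 = -1 + x)
S = √2 (S = √(1 + (-1 + 2)) = √(1 + 1) = √2 ≈ 1.4142)
W(m, j) = 5*j
(W(S, -11) + u(10))² = (5*(-11) + 10)² = (-55 + 10)² = (-45)² = 2025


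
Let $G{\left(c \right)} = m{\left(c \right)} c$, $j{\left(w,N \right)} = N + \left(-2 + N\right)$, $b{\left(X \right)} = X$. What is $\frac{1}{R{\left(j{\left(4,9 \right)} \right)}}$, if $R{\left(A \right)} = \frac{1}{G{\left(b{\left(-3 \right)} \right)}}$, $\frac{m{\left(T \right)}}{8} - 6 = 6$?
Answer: $-288$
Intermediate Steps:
$m{\left(T \right)} = 96$ ($m{\left(T \right)} = 48 + 8 \cdot 6 = 48 + 48 = 96$)
$j{\left(w,N \right)} = -2 + 2 N$
$G{\left(c \right)} = 96 c$
$R{\left(A \right)} = - \frac{1}{288}$ ($R{\left(A \right)} = \frac{1}{96 \left(-3\right)} = \frac{1}{-288} = - \frac{1}{288}$)
$\frac{1}{R{\left(j{\left(4,9 \right)} \right)}} = \frac{1}{- \frac{1}{288}} = -288$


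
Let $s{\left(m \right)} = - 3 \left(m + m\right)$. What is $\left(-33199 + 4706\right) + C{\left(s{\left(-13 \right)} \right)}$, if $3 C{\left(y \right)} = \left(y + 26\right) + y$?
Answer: $- \frac{85297}{3} \approx -28432.0$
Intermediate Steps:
$s{\left(m \right)} = - 6 m$ ($s{\left(m \right)} = - 3 \cdot 2 m = - 6 m$)
$C{\left(y \right)} = \frac{26}{3} + \frac{2 y}{3}$ ($C{\left(y \right)} = \frac{\left(y + 26\right) + y}{3} = \frac{\left(26 + y\right) + y}{3} = \frac{26 + 2 y}{3} = \frac{26}{3} + \frac{2 y}{3}$)
$\left(-33199 + 4706\right) + C{\left(s{\left(-13 \right)} \right)} = \left(-33199 + 4706\right) + \left(\frac{26}{3} + \frac{2 \left(\left(-6\right) \left(-13\right)\right)}{3}\right) = -28493 + \left(\frac{26}{3} + \frac{2}{3} \cdot 78\right) = -28493 + \left(\frac{26}{3} + 52\right) = -28493 + \frac{182}{3} = - \frac{85297}{3}$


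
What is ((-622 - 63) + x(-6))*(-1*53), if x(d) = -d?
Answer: 35987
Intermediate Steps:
((-622 - 63) + x(-6))*(-1*53) = ((-622 - 63) - 1*(-6))*(-1*53) = (-685 + 6)*(-53) = -679*(-53) = 35987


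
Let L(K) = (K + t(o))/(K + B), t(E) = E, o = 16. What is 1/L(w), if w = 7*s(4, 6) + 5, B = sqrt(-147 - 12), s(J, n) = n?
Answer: 47/63 + I*sqrt(159)/63 ≈ 0.74603 + 0.20015*I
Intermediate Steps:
B = I*sqrt(159) (B = sqrt(-159) = I*sqrt(159) ≈ 12.61*I)
w = 47 (w = 7*6 + 5 = 42 + 5 = 47)
L(K) = (16 + K)/(K + I*sqrt(159)) (L(K) = (K + 16)/(K + I*sqrt(159)) = (16 + K)/(K + I*sqrt(159)))
1/L(w) = 1/((16 + 47)/(47 + I*sqrt(159))) = 1/(63/(47 + I*sqrt(159))) = 47/63 + I*sqrt(159)/63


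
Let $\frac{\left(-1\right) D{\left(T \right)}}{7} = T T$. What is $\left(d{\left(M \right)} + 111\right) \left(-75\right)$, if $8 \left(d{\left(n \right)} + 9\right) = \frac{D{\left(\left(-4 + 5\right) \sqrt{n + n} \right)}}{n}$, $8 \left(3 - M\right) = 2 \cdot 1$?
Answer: $- \frac{30075}{4} \approx -7518.8$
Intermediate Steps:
$D{\left(T \right)} = - 7 T^{2}$ ($D{\left(T \right)} = - 7 T T = - 7 T^{2}$)
$M = \frac{11}{4}$ ($M = 3 - \frac{2 \cdot 1}{8} = 3 - \frac{1}{4} = \frac{11}{4} \approx 2.75$)
$d{\left(n \right)} = - \frac{43}{4}$ ($d{\left(n \right)} = -9 + \frac{- 7 \left(\left(-4 + 5\right) \sqrt{n + n}\right)^{2} \frac{1}{n}}{8} = -9 + \frac{- 7 \left(1 \sqrt{2 n}\right)^{2} \frac{1}{n}}{8} = -9 + \frac{- 7 \left(1 \sqrt{2} \sqrt{n}\right)^{2} \frac{1}{n}}{8} = -9 + \frac{- 7 \left(\sqrt{2} \sqrt{n}\right)^{2} \frac{1}{n}}{8} = -9 + \frac{- 7 \cdot 2 n \frac{1}{n}}{8} = -9 + \frac{- 14 n \frac{1}{n}}{8} = -9 + \frac{1}{8} \left(-14\right) = -9 - \frac{7}{4} = - \frac{43}{4}$)
$\left(d{\left(M \right)} + 111\right) \left(-75\right) = \left(- \frac{43}{4} + 111\right) \left(-75\right) = \frac{401}{4} \left(-75\right) = - \frac{30075}{4}$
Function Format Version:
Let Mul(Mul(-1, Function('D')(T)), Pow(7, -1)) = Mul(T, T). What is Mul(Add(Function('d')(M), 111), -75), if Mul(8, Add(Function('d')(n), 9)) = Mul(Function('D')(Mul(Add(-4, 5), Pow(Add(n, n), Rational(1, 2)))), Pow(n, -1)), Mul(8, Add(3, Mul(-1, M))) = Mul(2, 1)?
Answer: Rational(-30075, 4) ≈ -7518.8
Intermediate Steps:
Function('D')(T) = Mul(-7, Pow(T, 2)) (Function('D')(T) = Mul(-7, Mul(T, T)) = Mul(-7, Pow(T, 2)))
M = Rational(11, 4) (M = Add(3, Mul(Rational(-1, 8), Mul(2, 1))) = Add(3, Mul(Rational(-1, 8), 2)) = Add(3, Rational(-1, 4)) = Rational(11, 4) ≈ 2.7500)
Function('d')(n) = Rational(-43, 4) (Function('d')(n) = Add(-9, Mul(Rational(1, 8), Mul(Mul(-7, Pow(Mul(Add(-4, 5), Pow(Add(n, n), Rational(1, 2))), 2)), Pow(n, -1)))) = Add(-9, Mul(Rational(1, 8), Mul(Mul(-7, Pow(Mul(1, Pow(Mul(2, n), Rational(1, 2))), 2)), Pow(n, -1)))) = Add(-9, Mul(Rational(1, 8), Mul(Mul(-7, Pow(Mul(1, Mul(Pow(2, Rational(1, 2)), Pow(n, Rational(1, 2)))), 2)), Pow(n, -1)))) = Add(-9, Mul(Rational(1, 8), Mul(Mul(-7, Pow(Mul(Pow(2, Rational(1, 2)), Pow(n, Rational(1, 2))), 2)), Pow(n, -1)))) = Add(-9, Mul(Rational(1, 8), Mul(Mul(-7, Mul(2, n)), Pow(n, -1)))) = Add(-9, Mul(Rational(1, 8), Mul(Mul(-14, n), Pow(n, -1)))) = Add(-9, Mul(Rational(1, 8), -14)) = Add(-9, Rational(-7, 4)) = Rational(-43, 4))
Mul(Add(Function('d')(M), 111), -75) = Mul(Add(Rational(-43, 4), 111), -75) = Mul(Rational(401, 4), -75) = Rational(-30075, 4)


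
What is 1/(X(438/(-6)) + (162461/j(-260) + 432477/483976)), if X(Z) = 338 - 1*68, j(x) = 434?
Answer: 105022792/67763613817 ≈ 0.0015498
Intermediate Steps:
X(Z) = 270 (X(Z) = 338 - 68 = 270)
1/(X(438/(-6)) + (162461/j(-260) + 432477/483976)) = 1/(270 + (162461/434 + 432477/483976)) = 1/(270 + 39407459977/105022792) = 1/(67763613817/105022792) = 105022792/67763613817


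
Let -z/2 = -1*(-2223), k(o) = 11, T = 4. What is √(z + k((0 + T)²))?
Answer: I*√4435 ≈ 66.596*I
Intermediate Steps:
z = -4446 (z = -(-2)*(-2223) = -2*2223 = -4446)
√(z + k((0 + T)²)) = √(-4446 + 11) = √(-4435) = I*√4435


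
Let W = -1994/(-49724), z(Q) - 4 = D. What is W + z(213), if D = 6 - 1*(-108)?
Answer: 2934713/24862 ≈ 118.04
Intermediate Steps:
D = 114 (D = 6 + 108 = 114)
z(Q) = 118 (z(Q) = 4 + 114 = 118)
W = 997/24862 (W = -1994*(-1/49724) = 997/24862 ≈ 0.040101)
W + z(213) = 997/24862 + 118 = 2934713/24862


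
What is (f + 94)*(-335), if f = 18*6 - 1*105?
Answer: -32495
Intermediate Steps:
f = 3 (f = 108 - 105 = 3)
(f + 94)*(-335) = (3 + 94)*(-335) = 97*(-335) = -32495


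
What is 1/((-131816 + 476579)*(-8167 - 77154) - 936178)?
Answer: -1/29416460101 ≈ -3.3995e-11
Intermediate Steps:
1/((-131816 + 476579)*(-8167 - 77154) - 936178) = 1/(344763*(-85321) - 936178) = 1/(-29415523923 - 936178) = 1/(-29416460101) = -1/29416460101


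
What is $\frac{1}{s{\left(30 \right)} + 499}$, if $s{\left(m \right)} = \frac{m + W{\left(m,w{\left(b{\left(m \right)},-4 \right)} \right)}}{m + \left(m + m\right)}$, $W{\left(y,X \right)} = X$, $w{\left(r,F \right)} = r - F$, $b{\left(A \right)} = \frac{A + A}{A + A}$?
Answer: $\frac{18}{8989} \approx 0.0020024$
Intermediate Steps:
$b{\left(A \right)} = 1$ ($b{\left(A \right)} = \frac{2 A}{2 A} = 2 A \frac{1}{2 A} = 1$)
$s{\left(m \right)} = \frac{5 + m}{3 m}$ ($s{\left(m \right)} = \frac{m + \left(1 - -4\right)}{m + \left(m + m\right)} = \frac{m + \left(1 + 4\right)}{m + 2 m} = \frac{m + 5}{3 m} = \left(5 + m\right) \frac{1}{3 m} = \frac{5 + m}{3 m}$)
$\frac{1}{s{\left(30 \right)} + 499} = \frac{1}{\frac{5 + 30}{3 \cdot 30} + 499} = \frac{1}{\frac{1}{3} \cdot \frac{1}{30} \cdot 35 + 499} = \frac{1}{\frac{7}{18} + 499} = \frac{1}{\frac{8989}{18}} = \frac{18}{8989}$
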